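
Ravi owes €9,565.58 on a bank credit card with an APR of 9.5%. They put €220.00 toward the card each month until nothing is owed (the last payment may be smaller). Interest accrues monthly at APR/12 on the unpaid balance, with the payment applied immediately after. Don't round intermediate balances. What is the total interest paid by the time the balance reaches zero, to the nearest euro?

Monthly rate r = 9.5%/12 = 0.791667% = 0.00791667.
Payoff takes n = ⌈−ln(1 − rB₀/P)/ln(1+r)⌉ = ⌈53.506⌉ = 54 payments; the last is €111.61.
Total paid = 53·€220.00 + €111.61 = €11,771.61.
Total interest = total paid − principal = €11,771.61 − €9,565.58 = €2,206.03.

€2,206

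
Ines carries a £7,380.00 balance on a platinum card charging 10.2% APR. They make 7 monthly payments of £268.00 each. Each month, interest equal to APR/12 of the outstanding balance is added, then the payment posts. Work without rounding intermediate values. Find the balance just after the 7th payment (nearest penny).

£5,905.95

Monthly rate r = 10.2%/12 = 0.85% = 0.0085.
Each month: B ← B·(1+r) − £268.00.
Month 1: interest £62.73; balance after payment £7,174.73.
Month 2: interest £60.99; balance after payment £6,967.72.
Month 3: interest £59.23; balance after payment £6,758.94.
Month 4: interest £57.45; balance after payment £6,548.39.
Month 5: interest £55.66; balance after payment £6,336.05.
Month 6: interest £53.86; balance after payment £6,121.91.
Month 7: interest £52.04; balance after payment £5,905.95.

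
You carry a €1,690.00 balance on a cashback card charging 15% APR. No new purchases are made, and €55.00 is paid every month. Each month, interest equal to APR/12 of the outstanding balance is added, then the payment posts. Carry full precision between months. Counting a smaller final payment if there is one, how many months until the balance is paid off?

40 months

Monthly rate r = 15%/12 = 1.25% = 0.0125.
Recurrence: B ← B·(1+r) − €55.00.
Month 1: interest €21.12; balance after payment €1,656.12.
Month 2: interest €20.70; balance after payment €1,621.83.
Closed form: n = −ln(1 − rB₀/P)/ln(1+r) = −ln(0.61591)/ln(1.0125) ≈ 39.014, so the balance reaches zero during payment 40.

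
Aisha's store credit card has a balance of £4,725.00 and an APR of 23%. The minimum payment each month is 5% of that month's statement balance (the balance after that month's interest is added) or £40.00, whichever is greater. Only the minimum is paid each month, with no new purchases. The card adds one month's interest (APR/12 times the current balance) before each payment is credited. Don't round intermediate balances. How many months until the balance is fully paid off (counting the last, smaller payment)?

81 months

Monthly rate r = 23%/12 = 1.91667% = 0.0191667.
While 5% of the post-interest balance exceeds £40.00, each month B ← (B·(1+r))·(1 − 0.05), i.e. B shrinks by the factor (1+r)·0.95 = 0.96821.
This holds for months 1–56. Entering month 57 the balance is £773.85; 5% of the post-interest balance is now below £40.00, so the flat £40.00 minimum applies from here.
From month 57 a fixed £40.00 at rate r clears £773.85 in 25 more payments. Total: 56 + 25 = 81 months.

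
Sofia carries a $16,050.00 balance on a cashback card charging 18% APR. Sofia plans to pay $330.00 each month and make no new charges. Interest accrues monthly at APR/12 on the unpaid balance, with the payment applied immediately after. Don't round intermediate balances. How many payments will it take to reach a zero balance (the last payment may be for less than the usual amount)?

Monthly rate r = 18%/12 = 1.5% = 0.015.
Recurrence: B ← B·(1+r) − $330.00.
Month 1: interest $240.75; balance after payment $15,960.75.
Month 2: interest $239.41; balance after payment $15,870.16.
Closed form: n = −ln(1 − rB₀/P)/ln(1+r) = −ln(0.27045)/ln(1.015) ≈ 87.829, so the balance reaches zero during payment 88.

88 months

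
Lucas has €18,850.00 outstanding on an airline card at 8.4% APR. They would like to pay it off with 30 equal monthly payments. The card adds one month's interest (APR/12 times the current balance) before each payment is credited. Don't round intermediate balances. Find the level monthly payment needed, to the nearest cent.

€698.80

Monthly rate r = 8.4%/12 = 0.7% = 0.007.
Level-payment amortization: P = B₀·r / (1 − (1+r)^(−n)) = 18850.00·0.007 / (1 − 1.007^(−30)).
Denominator 1 − (1+r)^(−30) = 0.188822523.
P = 131.95 / 0.188822523 ≈ 698.80.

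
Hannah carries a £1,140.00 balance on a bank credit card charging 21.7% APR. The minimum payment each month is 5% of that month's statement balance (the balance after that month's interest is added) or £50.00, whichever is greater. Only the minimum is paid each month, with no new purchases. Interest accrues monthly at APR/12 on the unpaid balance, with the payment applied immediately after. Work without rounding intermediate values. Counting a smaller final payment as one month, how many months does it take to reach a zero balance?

Monthly rate r = 21.7%/12 = 1.80833% = 0.0180833.
While 5% of the post-interest balance exceeds £50.00, each month B ← (B·(1+r))·(1 − 0.05), i.e. B shrinks by the factor (1+r)·0.95 = 0.96718.
This holds for months 1–5. Entering month 6 the balance is £964.80; 5% of the post-interest balance is now below £50.00, so the flat £50.00 minimum applies from here.
From month 6 a fixed £50.00 at rate r clears £964.80 in 24 more payments. Total: 5 + 24 = 29 months.

29 months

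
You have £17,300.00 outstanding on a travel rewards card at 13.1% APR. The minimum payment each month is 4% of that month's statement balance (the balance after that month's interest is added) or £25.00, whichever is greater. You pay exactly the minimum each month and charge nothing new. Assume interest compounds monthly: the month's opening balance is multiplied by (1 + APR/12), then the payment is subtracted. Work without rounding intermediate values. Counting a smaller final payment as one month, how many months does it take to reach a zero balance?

Monthly rate r = 13.1%/12 = 1.09167% = 0.0109167.
While 4% of the post-interest balance exceeds £25.00, each month B ← (B·(1+r))·(1 − 0.04), i.e. B shrinks by the factor (1+r)·0.96 = 0.97048.
This holds for months 1–112. Entering month 113 the balance is £603.32; 4% of the post-interest balance is now below £25.00, so the flat £25.00 minimum applies from here.
From month 113 a fixed £25.00 at rate r clears £603.32 in 29 more payments. Total: 112 + 29 = 141 months.

141 months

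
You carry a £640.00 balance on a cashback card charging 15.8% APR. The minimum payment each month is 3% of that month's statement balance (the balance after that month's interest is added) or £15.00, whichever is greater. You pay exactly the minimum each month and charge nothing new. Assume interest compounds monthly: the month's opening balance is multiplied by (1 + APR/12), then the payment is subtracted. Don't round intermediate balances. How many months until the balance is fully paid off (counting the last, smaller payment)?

59 months

Monthly rate r = 15.8%/12 = 1.31667% = 0.0131667.
While 3% of the post-interest balance exceeds £15.00, each month B ← (B·(1+r))·(1 − 0.03), i.e. B shrinks by the factor (1+r)·0.97 = 0.98277.
This holds for months 1–15. Entering month 16 the balance is £493.14; 3% of the post-interest balance is now below £15.00, so the flat £15.00 minimum applies from here.
From month 16 a fixed £15.00 at rate r clears £493.14 in 44 more payments. Total: 15 + 44 = 59 months.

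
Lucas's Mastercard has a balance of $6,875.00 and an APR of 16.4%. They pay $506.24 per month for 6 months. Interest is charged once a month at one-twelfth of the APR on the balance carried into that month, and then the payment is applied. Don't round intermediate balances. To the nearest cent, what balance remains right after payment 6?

$4,315.24

Monthly rate r = 16.4%/12 = 1.36667% = 0.0136667.
Each month: B ← B·(1+r) − $506.24.
Month 1: interest $93.96; balance after payment $6,462.72.
Month 2: interest $88.32; balance after payment $6,044.80.
Month 3: interest $82.61; balance after payment $5,621.17.
Month 4: interest $76.82; balance after payment $5,191.76.
Month 5: interest $70.95; balance after payment $4,756.47.
Month 6: interest $65.01; balance after payment $4,315.24.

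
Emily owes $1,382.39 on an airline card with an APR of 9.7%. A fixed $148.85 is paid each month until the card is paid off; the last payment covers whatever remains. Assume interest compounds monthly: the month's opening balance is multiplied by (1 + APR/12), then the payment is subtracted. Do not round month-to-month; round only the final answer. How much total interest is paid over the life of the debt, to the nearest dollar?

Monthly rate r = 9.7%/12 = 0.808333% = 0.00808333.
Payoff takes n = ⌈−ln(1 − rB₀/P)/ln(1+r)⌉ = ⌈9.693⌉ = 10 payments; the last is $103.31.
Total paid = 9·$148.85 + $103.31 = $1,442.96.
Total interest = total paid − principal = $1,442.96 − $1,382.39 = $60.57.

$61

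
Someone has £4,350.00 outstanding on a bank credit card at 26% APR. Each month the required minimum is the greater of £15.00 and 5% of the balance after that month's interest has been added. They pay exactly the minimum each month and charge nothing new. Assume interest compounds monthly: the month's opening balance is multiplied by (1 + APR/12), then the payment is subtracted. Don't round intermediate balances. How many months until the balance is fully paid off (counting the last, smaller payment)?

Monthly rate r = 26%/12 = 2.16667% = 0.0216667.
While 5% of the post-interest balance exceeds £15.00, each month B ← (B·(1+r))·(1 − 0.05), i.e. B shrinks by the factor (1+r)·0.95 = 0.97058.
This holds for months 1–91. Entering month 92 the balance is £287.39; 5% of the post-interest balance is now below £15.00, so the flat £15.00 minimum applies from here.
From month 92 a fixed £15.00 at rate r clears £287.39 in 26 more payments. Total: 91 + 26 = 117 months.

117 months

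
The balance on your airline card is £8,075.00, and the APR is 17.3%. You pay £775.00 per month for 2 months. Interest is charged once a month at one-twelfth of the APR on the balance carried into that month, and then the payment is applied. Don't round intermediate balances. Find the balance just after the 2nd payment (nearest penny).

£6,748.33

Monthly rate r = 17.3%/12 = 1.44167% = 0.0144167.
Each month: B ← B·(1+r) − £775.00.
Month 1: interest £116.41; balance after payment £7,416.41.
Month 2: interest £106.92; balance after payment £6,748.33.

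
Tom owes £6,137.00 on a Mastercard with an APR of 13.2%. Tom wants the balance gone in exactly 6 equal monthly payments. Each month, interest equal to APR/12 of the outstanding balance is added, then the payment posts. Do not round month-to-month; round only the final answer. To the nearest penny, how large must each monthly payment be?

Monthly rate r = 13.2%/12 = 1.1% = 0.011.
Level-payment amortization: P = B₀·r / (1 − (1+r)^(−n)) = 6137.00·0.011 / (1 − 1.011^(−6)).
Denominator 1 − (1+r)^(−6) = 0.063531731.
P = 67.507 / 0.063531731 ≈ 1062.57.

£1,062.57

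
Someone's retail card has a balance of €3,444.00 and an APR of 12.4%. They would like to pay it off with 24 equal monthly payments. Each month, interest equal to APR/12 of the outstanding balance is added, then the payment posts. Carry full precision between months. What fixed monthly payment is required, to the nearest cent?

€162.77

Monthly rate r = 12.4%/12 = 1.03333% = 0.0103333.
Level-payment amortization: P = B₀·r / (1 − (1+r)^(−n)) = 3444.00·0.0103333 / (1 − 1.01033^(−24)).
Denominator 1 − (1+r)^(−24) = 0.218646359.
P = 35.588 / 0.218646359 ≈ 162.77.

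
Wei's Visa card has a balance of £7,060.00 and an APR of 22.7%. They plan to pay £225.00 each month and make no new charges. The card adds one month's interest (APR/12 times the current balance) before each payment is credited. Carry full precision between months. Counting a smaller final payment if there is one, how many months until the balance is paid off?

Monthly rate r = 22.7%/12 = 1.89167% = 0.0189167.
Recurrence: B ← B·(1+r) − £225.00.
Month 1: interest £133.55; balance after payment £6,968.55.
Month 2: interest £131.82; balance after payment £6,875.37.
Closed form: n = −ln(1 − rB₀/P)/ln(1+r) = −ln(0.40644)/ln(1.01892) ≈ 48.043, so the balance reaches zero during payment 49.

49 months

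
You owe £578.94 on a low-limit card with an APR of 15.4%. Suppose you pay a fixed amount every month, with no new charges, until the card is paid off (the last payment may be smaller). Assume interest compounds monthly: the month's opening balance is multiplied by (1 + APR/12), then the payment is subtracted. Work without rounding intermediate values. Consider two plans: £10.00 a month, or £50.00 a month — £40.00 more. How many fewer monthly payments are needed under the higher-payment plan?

94 fewer payments

Monthly rate r = 15.4%/12 = 1.28333% = 0.0128333.
At £10.00/mo: n = ⌈−ln(1 − rB₀/P)/ln(1+r)⌉ = 107 payments (last £5.42); total interest = total paid − £578.94 = £486.48.
At £50.00/mo: 13 payments (last £30.84); total interest £51.90.
Payments saved = 107 − 13 = 94.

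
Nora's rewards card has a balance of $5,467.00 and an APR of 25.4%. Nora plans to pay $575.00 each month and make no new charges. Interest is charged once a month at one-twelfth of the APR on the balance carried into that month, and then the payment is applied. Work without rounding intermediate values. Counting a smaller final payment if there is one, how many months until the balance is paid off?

Monthly rate r = 25.4%/12 = 2.11667% = 0.0211667.
Recurrence: B ← B·(1+r) − $575.00.
Month 1: interest $115.72; balance after payment $5,007.72.
Month 2: interest $106.00; balance after payment $4,538.71.
Closed form: n = −ln(1 − rB₀/P)/ln(1+r) = −ln(0.79875)/ln(1.02117) ≈ 10.728, so the balance reaches zero during payment 11.

11 months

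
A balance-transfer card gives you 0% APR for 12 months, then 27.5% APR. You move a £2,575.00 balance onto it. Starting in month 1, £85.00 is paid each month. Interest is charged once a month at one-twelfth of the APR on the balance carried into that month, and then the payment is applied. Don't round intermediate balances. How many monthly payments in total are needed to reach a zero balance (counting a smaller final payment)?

Promo months 1–12 at r₀ = 0%/12 = 0; months 13+ at r₁ = 27.5%/12 = 0.0229167.
After month 12 (no interest yet): B = £2,575.00 − 12·£85.00 = £1,555.00.
Then at r₁ with £85.00/mo: n₂ = −ln(1 − r₁·B/P)/ln(1+r₁) ≈ 23.98 → 24 more payments.

36 months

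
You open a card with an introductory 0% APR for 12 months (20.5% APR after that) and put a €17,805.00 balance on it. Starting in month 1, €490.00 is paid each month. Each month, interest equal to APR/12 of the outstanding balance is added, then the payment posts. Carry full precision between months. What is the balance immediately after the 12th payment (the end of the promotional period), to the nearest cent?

€11,925.00

Promo months 1–12 at r₀ = 0%/12 = 0; months 13+ at r₁ = 20.5%/12 = 0.0170833.
After month 12 (no interest yet): B = €17,805.00 − 12·€490.00 = €11,925.00.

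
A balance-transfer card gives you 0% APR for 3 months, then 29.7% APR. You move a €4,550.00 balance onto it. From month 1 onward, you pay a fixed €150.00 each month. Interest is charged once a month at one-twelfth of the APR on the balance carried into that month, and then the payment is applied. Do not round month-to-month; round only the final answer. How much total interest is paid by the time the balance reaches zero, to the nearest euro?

€2,824

Promo months 1–3 at r₀ = 0%/12 = 0; months 4+ at r₁ = 29.7%/12 = 0.02475.
After month 3 (no interest yet): B = €4,550.00 − 3·€150.00 = €4,100.00.
Then at r₁ with €150.00/mo: n₂ = −ln(1 − r₁·B/P)/ln(1+r₁) ≈ 46.16 → 47 more payments.
Total paid = 49·€150.00 + €24.28 = €7,374.28; interest = €7,374.28 − €4,550.00 = €2,824.28.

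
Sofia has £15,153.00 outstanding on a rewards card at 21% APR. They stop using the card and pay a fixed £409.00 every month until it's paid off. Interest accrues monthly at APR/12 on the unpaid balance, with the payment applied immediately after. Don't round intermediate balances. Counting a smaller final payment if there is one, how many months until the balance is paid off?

Monthly rate r = 21%/12 = 1.75% = 0.0175.
Recurrence: B ← B·(1+r) − £409.00.
Month 1: interest £265.18; balance after payment £15,009.18.
Month 2: interest £262.66; balance after payment £14,862.84.
Closed form: n = −ln(1 − rB₀/P)/ln(1+r) = −ln(0.35164)/ln(1.0175) ≈ 60.243, so the balance reaches zero during payment 61.

61 payments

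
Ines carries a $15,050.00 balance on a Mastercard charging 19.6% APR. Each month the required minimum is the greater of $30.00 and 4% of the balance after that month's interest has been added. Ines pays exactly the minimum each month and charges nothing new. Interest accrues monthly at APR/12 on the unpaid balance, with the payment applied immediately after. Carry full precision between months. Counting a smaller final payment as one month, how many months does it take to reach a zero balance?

155 months

Monthly rate r = 19.6%/12 = 1.63333% = 0.0163333.
While 4% of the post-interest balance exceeds $30.00, each month B ← (B·(1+r))·(1 − 0.04), i.e. B shrinks by the factor (1+r)·0.96 = 0.97568.
This holds for months 1–123. Entering month 124 the balance is $728.36; 4% of the post-interest balance is now below $30.00, so the flat $30.00 minimum applies from here.
From month 124 a fixed $30.00 at rate r clears $728.36 in 32 more payments. Total: 123 + 32 = 155 months.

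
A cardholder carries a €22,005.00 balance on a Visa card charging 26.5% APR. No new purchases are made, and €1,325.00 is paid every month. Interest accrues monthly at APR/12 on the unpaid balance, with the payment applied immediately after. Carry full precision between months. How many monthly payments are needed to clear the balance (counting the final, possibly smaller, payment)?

21 payments

Monthly rate r = 26.5%/12 = 2.20833% = 0.0220833.
Recurrence: B ← B·(1+r) − €1,325.00.
Month 1: interest €485.94; balance after payment €21,165.94.
Month 2: interest €467.41; balance after payment €20,308.36.
Closed form: n = −ln(1 − rB₀/P)/ln(1+r) = −ln(0.63325)/ln(1.02208) ≈ 20.917, so the balance reaches zero during payment 21.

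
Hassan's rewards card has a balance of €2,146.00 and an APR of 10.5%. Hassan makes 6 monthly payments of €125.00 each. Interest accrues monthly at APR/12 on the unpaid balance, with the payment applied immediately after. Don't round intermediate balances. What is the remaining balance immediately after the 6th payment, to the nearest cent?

Monthly rate r = 10.5%/12 = 0.875% = 0.00875.
Each month: B ← B·(1+r) − €125.00.
Month 1: interest €18.78; balance after payment €2,039.78.
Month 2: interest €17.85; balance after payment €1,932.63.
Month 3: interest €16.91; balance after payment €1,824.54.
Month 4: interest €15.96; balance after payment €1,715.50.
Month 5: interest €15.01; balance after payment €1,605.51.
Month 6: interest €14.05; balance after payment €1,494.56.

€1,494.56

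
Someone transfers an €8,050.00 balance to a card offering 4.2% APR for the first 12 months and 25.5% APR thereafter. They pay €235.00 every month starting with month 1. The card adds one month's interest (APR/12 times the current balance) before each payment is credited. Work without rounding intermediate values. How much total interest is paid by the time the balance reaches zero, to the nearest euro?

€2,497

Promo months 1–12 at r₀ = 4.2%/12 = 0.0035; months 13+ at r₁ = 25.5%/12 = 0.02125.
After month 12: iterate B ← B·(1+r₀) − €235.00 for 12 months → €5,519.76.
Then at r₁ with €235.00/mo: n₂ = −ln(1 − r₁·B/P)/ln(1+r₁) ≈ 32.88 → 33 more payments.
Total paid = 44·€235.00 + €207.32 = €10,547.32; interest = €10,547.32 − €8,050.00 = €2,497.32.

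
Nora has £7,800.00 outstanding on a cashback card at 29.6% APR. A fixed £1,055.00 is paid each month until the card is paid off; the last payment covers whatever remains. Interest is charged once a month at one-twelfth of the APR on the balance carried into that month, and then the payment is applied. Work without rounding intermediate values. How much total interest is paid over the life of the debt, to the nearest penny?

Monthly rate r = 29.6%/12 = 2.46667% = 0.0246667.
Payoff takes n = ⌈−ln(1 − rB₀/P)/ln(1+r)⌉ = ⌈8.263⌉ = 9 payments; the last is £279.85.
Total paid = 8·£1,055.00 + £279.85 = £8,719.85.
Total interest = total paid − principal = £8,719.85 − £7,800.00 = £919.85.

£919.85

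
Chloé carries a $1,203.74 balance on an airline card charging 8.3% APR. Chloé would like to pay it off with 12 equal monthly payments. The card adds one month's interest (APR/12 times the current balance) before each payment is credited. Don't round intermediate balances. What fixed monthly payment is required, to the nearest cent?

$104.88

Monthly rate r = 8.3%/12 = 0.691667% = 0.00691667.
Level-payment amortization: P = B₀·r / (1 − (1+r)^(−n)) = 1203.74·0.00691667 / (1 − 1.00692^(−12)).
Denominator 1 − (1+r)^(−12) = 0.079385848.
P = 8.32587 / 0.079385848 ≈ 104.88.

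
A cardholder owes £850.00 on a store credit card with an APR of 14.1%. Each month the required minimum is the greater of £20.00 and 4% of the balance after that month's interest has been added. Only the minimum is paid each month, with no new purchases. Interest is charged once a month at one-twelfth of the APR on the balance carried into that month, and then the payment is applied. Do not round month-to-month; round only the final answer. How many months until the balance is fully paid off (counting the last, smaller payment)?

Monthly rate r = 14.1%/12 = 1.175% = 0.01175.
While 4% of the post-interest balance exceeds £20.00, each month B ← (B·(1+r))·(1 − 0.04), i.e. B shrinks by the factor (1+r)·0.96 = 0.97128.
This holds for months 1–19. Entering month 20 the balance is £488.61; 4% of the post-interest balance is now below £20.00, so the flat £20.00 minimum applies from here.
From month 20 a fixed £20.00 at rate r clears £488.61 in 29 more payments. Total: 19 + 29 = 48 months.

48 months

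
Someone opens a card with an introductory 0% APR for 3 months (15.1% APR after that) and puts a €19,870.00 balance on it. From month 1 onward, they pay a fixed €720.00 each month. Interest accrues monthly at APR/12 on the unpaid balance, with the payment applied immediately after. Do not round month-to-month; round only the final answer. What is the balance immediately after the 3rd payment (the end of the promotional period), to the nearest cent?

Promo months 1–3 at r₀ = 0%/12 = 0; months 4+ at r₁ = 15.1%/12 = 0.0125833.
After month 3 (no interest yet): B = €19,870.00 − 3·€720.00 = €17,710.00.

€17,710.00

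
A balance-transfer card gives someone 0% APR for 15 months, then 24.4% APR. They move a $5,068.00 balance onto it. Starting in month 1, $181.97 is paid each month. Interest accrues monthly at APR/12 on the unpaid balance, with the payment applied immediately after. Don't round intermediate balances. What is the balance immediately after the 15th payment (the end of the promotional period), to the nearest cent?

$2,338.45

Promo months 1–15 at r₀ = 0%/12 = 0; months 16+ at r₁ = 24.4%/12 = 0.0203333.
After month 15 (no interest yet): B = $5,068.00 − 15·$181.97 = $2,338.45.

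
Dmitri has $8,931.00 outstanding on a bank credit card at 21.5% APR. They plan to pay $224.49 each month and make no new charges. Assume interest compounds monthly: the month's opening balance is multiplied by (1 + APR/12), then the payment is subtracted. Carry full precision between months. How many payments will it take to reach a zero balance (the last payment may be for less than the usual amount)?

71 months

Monthly rate r = 21.5%/12 = 1.79167% = 0.0179167.
Recurrence: B ← B·(1+r) − $224.49.
Month 1: interest $160.01; balance after payment $8,866.52.
Month 2: interest $158.86; balance after payment $8,800.89.
Closed form: n = −ln(1 − rB₀/P)/ln(1+r) = −ln(0.28721)/ln(1.01792) ≈ 70.252, so the balance reaches zero during payment 71.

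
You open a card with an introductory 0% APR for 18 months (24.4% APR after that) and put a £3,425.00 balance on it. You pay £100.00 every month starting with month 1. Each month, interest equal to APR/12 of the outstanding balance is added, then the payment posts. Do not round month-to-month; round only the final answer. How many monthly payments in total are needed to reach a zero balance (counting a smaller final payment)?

Promo months 1–18 at r₀ = 0%/12 = 0; months 19+ at r₁ = 24.4%/12 = 0.0203333.
After month 18 (no interest yet): B = £3,425.00 − 18·£100.00 = £1,625.00.
Then at r₁ with £100.00/mo: n₂ = −ln(1 − r₁·B/P)/ln(1+r₁) ≈ 19.93 → 20 more payments.

38 months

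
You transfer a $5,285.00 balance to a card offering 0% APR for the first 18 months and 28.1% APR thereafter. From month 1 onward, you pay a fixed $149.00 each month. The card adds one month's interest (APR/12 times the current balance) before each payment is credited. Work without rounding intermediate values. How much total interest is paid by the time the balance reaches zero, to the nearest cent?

Promo months 1–18 at r₀ = 0%/12 = 0; months 19+ at r₁ = 28.1%/12 = 0.0234167.
After month 18 (no interest yet): B = $5,285.00 − 18·$149.00 = $2,603.00.
Then at r₁ with $149.00/mo: n₂ = −ln(1 − r₁·B/P)/ln(1+r₁) ≈ 22.73 → 23 more payments.
Total paid = 40·$149.00 + $108.84 = $6,068.84; interest = $6,068.84 − $5,285.00 = $783.84.

$783.84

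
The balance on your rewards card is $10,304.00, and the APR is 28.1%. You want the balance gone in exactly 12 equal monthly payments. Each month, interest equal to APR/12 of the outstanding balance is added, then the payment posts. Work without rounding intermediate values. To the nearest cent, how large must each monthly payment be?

$994.90

Monthly rate r = 28.1%/12 = 2.34167% = 0.0234167.
Level-payment amortization: P = B₀·r / (1 − (1+r)^(−n)) = 10304.00·0.0234167 / (1 − 1.02342^(−12)).
Denominator 1 − (1+r)^(−12) = 0.242521734.
P = 241.285 / 0.242521734 ≈ 994.90.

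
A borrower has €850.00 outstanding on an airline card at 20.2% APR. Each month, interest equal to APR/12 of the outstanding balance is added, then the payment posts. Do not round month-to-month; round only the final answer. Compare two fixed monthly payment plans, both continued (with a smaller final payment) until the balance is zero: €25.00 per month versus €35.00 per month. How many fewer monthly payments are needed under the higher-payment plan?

Monthly rate r = 20.2%/12 = 1.68333% = 0.0168333.
At €25.00/mo: n = ⌈−ln(1 − rB₀/P)/ln(1+r)⌉ = 51 payments (last €22.11); total interest = total paid − €850.00 = €422.11.
At €35.00/mo: 32 payments (last €17.11); total interest €252.11.
Payments saved = 51 − 32 = 19.

19 fewer payments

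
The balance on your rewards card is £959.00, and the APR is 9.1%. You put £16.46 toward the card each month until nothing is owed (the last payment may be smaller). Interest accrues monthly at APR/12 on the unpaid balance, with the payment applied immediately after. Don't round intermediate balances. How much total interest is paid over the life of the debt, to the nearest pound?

Monthly rate r = 9.1%/12 = 0.758333% = 0.00758333.
Payoff takes n = ⌈−ln(1 − rB₀/P)/ln(1+r)⌉ = ⌈77.181⌉ = 78 payments; the last is £2.99.
Total paid = 77·£16.46 + £2.99 = £1,270.41.
Total interest = total paid − principal = £1,270.41 − £959.00 = £311.41.

£311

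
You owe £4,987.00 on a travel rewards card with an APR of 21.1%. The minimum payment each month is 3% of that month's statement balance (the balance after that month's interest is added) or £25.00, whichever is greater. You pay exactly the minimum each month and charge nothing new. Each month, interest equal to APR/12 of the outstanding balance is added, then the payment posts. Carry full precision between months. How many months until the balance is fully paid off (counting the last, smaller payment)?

188 months

Monthly rate r = 21.1%/12 = 1.75833% = 0.0175833.
While 3% of the post-interest balance exceeds £25.00, each month B ← (B·(1+r))·(1 − 0.03), i.e. B shrinks by the factor (1+r)·0.97 = 0.98706.
This holds for months 1–139. Entering month 140 the balance is £815.34; 3% of the post-interest balance is now below £25.00, so the flat £25.00 minimum applies from here.
From month 140 a fixed £25.00 at rate r clears £815.34 in 49 more payments. Total: 139 + 49 = 188 months.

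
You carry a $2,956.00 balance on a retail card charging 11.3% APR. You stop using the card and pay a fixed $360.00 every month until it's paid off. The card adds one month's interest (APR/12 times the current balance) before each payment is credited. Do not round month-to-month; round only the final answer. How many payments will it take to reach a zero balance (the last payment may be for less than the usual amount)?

Monthly rate r = 11.3%/12 = 0.941667% = 0.00941667.
Recurrence: B ← B·(1+r) − $360.00.
Month 1: interest $27.84; balance after payment $2,623.84.
Month 2: interest $24.71; balance after payment $2,288.54.
Closed form: n = −ln(1 − rB₀/P)/ln(1+r) = −ln(0.92268)/ln(1.00942) ≈ 8.586, so the balance reaches zero during payment 9.

9 payments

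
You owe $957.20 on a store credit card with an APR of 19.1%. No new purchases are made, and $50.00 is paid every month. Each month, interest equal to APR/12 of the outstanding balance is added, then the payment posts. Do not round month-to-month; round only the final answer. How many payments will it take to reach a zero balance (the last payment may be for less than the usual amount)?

24 payments

Monthly rate r = 19.1%/12 = 1.59167% = 0.0159167.
Recurrence: B ← B·(1+r) − $50.00.
Month 1: interest $15.24; balance after payment $922.44.
Month 2: interest $14.68; balance after payment $887.12.
Closed form: n = −ln(1 − rB₀/P)/ln(1+r) = −ln(0.69529)/ln(1.01592) ≈ 23.014, so the balance reaches zero during payment 24.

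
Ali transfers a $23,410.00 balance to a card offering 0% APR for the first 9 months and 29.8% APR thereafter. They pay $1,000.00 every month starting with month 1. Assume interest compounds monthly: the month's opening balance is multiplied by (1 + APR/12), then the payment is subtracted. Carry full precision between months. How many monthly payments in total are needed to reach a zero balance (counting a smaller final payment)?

28 months

Promo months 1–9 at r₀ = 0%/12 = 0; months 10+ at r₁ = 29.8%/12 = 0.0248333.
After month 9 (no interest yet): B = $23,410.00 − 9·$1,000.00 = $14,410.00.
Then at r₁ with $1,000.00/mo: n₂ = −ln(1 − r₁·B/P)/ln(1+r₁) ≈ 18.06 → 19 more payments.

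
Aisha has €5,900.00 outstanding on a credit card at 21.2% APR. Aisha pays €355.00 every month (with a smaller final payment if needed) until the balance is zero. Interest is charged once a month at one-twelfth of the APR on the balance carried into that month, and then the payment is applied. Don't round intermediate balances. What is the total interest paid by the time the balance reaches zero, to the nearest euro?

Monthly rate r = 21.2%/12 = 1.76667% = 0.0176667.
Payoff takes n = ⌈−ln(1 − rB₀/P)/ln(1+r)⌉ = ⌈19.848⌉ = 20 payments; the last is €301.61.
Total paid = 19·€355.00 + €301.61 = €7,046.61.
Total interest = total paid − principal = €7,046.61 − €5,900.00 = €1,146.61.

€1,147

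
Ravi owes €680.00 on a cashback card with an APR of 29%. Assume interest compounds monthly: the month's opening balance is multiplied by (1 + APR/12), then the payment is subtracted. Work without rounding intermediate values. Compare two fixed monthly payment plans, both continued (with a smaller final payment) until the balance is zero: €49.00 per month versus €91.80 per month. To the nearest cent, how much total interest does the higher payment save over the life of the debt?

Monthly rate r = 29%/12 = 2.41667% = 0.0241667.
At €49.00/mo: n = ⌈−ln(1 − rB₀/P)/ln(1+r)⌉ = 18 payments (last €5.36); total interest = total paid − €680.00 = €158.36.
At €91.80/mo: 9 payments (last €24.10); total interest €78.50.
Interest saved = €158.36 − €78.50 = €79.86.

€79.86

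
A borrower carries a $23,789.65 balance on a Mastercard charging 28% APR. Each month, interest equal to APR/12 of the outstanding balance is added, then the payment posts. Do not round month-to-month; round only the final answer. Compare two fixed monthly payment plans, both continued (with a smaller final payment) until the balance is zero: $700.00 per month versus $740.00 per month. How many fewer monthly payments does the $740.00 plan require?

Monthly rate r = 28%/12 = 2.33333% = 0.0233333.
At $700.00/mo: n = ⌈−ln(1 − rB₀/P)/ln(1+r)⌉ = 69 payments (last $200.17); total interest = total paid − $23,789.65 = $24,010.52.
At $740.00/mo: 61 payments (last $93.16); total interest $20,703.51.
Payments saved = 69 − 61 = 8.

8 fewer payments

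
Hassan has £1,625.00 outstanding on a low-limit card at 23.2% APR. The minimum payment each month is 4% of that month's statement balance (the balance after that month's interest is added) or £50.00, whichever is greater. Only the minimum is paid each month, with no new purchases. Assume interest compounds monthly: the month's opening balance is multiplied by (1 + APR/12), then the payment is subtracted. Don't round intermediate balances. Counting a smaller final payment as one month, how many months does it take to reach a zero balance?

Monthly rate r = 23.2%/12 = 1.93333% = 0.0193333.
While 4% of the post-interest balance exceeds £50.00, each month B ← (B·(1+r))·(1 − 0.04), i.e. B shrinks by the factor (1+r)·0.96 = 0.97856.
This holds for months 1–13. Entering month 14 the balance is £1,226.00; 4% of the post-interest balance is now below £50.00, so the flat £50.00 minimum applies from here.
From month 14 a fixed £50.00 at rate r clears £1,226.00 in 34 more payments. Total: 13 + 34 = 47 months.

47 months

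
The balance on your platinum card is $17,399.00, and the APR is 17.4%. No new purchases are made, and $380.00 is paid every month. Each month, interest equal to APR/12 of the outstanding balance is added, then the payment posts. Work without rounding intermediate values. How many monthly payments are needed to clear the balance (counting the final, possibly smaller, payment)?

Monthly rate r = 17.4%/12 = 1.45% = 0.0145.
Recurrence: B ← B·(1+r) − $380.00.
Month 1: interest $252.29; balance after payment $17,271.29.
Month 2: interest $250.43; balance after payment $17,141.72.
Closed form: n = −ln(1 − rB₀/P)/ln(1+r) = −ln(0.33609)/ln(1.0145) ≈ 75.742, so the balance reaches zero during payment 76.

76 months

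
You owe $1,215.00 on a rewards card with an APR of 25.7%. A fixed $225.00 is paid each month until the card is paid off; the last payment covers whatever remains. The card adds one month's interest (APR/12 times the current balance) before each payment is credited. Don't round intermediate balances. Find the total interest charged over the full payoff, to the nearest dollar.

$90

Monthly rate r = 25.7%/12 = 2.14167% = 0.0214167.
Payoff takes n = ⌈−ln(1 − rB₀/P)/ln(1+r)⌉ = ⌈5.800⌉ = 6 payments; the last is $180.35.
Total paid = 5·$225.00 + $180.35 = $1,305.35.
Total interest = total paid − principal = $1,305.35 − $1,215.00 = $90.35.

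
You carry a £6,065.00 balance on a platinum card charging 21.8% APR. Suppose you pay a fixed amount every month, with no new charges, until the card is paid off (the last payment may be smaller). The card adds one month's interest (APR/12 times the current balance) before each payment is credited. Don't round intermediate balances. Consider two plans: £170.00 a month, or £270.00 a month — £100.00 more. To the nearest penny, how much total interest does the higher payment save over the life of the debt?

Monthly rate r = 21.8%/12 = 1.81667% = 0.0181667.
At £170.00/mo: n = ⌈−ln(1 − rB₀/P)/ln(1+r)⌉ = 59 payments (last £2.50); total interest = total paid − £6,065.00 = £3,797.50.
At £270.00/mo: 30 payments (last £34.37); total interest £1,799.37.
Interest saved = £3,797.50 − £1,799.37 = £1,998.13.

£1,998.13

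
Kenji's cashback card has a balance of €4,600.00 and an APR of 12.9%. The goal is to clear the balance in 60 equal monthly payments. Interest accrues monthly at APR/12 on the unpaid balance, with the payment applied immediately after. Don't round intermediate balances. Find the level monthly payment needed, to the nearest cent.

€104.43

Monthly rate r = 12.9%/12 = 1.075% = 0.01075.
Level-payment amortization: P = B₀·r / (1 − (1+r)^(−n)) = 4600.00·0.01075 / (1 − 1.01075^(−60)).
Denominator 1 − (1+r)^(−60) = 0.473528338.
P = 49.45 / 0.473528338 ≈ 104.43.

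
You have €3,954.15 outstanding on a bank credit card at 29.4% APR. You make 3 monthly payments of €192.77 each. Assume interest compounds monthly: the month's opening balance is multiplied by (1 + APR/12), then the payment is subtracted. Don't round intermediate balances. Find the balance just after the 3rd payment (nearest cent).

€3,659.36

Monthly rate r = 29.4%/12 = 2.45% = 0.0245.
Each month: B ← B·(1+r) − €192.77.
Month 1: interest €96.88; balance after payment €3,858.26.
Month 2: interest €94.53; balance after payment €3,760.01.
Month 3: interest €92.12; balance after payment €3,659.36.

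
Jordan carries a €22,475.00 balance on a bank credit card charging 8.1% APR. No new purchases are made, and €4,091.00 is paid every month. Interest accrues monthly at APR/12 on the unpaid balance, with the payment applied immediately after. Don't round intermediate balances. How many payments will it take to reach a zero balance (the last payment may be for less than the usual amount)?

6 payments

Monthly rate r = 8.1%/12 = 0.675% = 0.00675.
Recurrence: B ← B·(1+r) − €4,091.00.
Month 1: interest €151.71; balance after payment €18,535.71.
Month 2: interest €125.12; balance after payment €14,569.82.
Month 3: interest €98.35; balance after payment €10,577.17.
Month 4: interest €71.40; balance after payment €6,557.56.
Month 5: interest €44.26; balance after payment €2,510.83.
Month 6: interest €16.95; balance after payment €0.00.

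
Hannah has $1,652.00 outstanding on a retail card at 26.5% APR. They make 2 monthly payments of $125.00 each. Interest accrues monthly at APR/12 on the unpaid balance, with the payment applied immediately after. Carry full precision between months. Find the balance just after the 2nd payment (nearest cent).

Monthly rate r = 26.5%/12 = 2.20833% = 0.0220833.
Each month: B ← B·(1+r) − $125.00.
Month 1: interest $36.48; balance after payment $1,563.48.
Month 2: interest $34.53; balance after payment $1,473.01.

$1,473.01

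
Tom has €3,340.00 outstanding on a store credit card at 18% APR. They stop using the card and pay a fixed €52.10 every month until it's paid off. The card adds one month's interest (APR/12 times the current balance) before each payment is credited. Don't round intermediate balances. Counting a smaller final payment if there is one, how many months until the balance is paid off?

219 payments

Monthly rate r = 18%/12 = 1.5% = 0.015.
Recurrence: B ← B·(1+r) − €52.10.
Month 1: interest €50.10; balance after payment €3,338.00.
Month 2: interest €50.07; balance after payment €3,335.97.
Closed form: n = −ln(1 − rB₀/P)/ln(1+r) = −ln(0.038388)/ln(1.015) ≈ 218.960, so the balance reaches zero during payment 219.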